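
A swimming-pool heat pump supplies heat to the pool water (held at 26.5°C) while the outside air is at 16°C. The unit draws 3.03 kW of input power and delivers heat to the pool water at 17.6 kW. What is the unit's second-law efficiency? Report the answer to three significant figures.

COP_actual = Q̇_H/Ẇ = 17.60/3.030 = 5.809.
In absolute terms T_C = 289.15 K and T_H = 299.65 K, so ΔT = 10.50 K.
COP_Carnot = T_H/ΔT = 299.65/10.50 = 28.54.
η_II = COP_actual/COP_Carnot = 5.809/28.54 = 0.2035.

0.204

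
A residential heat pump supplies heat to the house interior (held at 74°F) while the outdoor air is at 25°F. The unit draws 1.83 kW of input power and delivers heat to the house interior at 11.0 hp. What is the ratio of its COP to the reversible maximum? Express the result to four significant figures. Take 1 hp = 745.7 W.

Converting, Q̇_H = 11.00 hp = 8.203 kW, so COP_actual = Q̇_H/Ẇ = 8.203/1.830 = 4.482.
In absolute terms T_C = 269.26 K and T_H = 296.48 K, so ΔT = 27.22 K.
COP_Carnot = T_H/ΔT = 296.48/27.22 = 10.89.
η_II = COP_actual/COP_Carnot = 4.482/10.89 = 0.4116.

0.4116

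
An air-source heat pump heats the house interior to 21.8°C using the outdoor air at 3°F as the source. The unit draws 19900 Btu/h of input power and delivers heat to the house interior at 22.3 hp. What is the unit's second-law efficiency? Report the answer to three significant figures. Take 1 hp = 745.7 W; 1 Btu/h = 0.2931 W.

Converting, Q̇_H = 22.30 hp = 56740 Btu/h, so COP_actual = Q̇_H/Ẇ = 56740/19900 = 2.851.
In absolute terms T_C = 257.04 K and T_H = 294.95 K, so ΔT = 37.91 K.
COP_Carnot = T_H/ΔT = 294.95/37.91 = 7.780.
η_II = COP_actual/COP_Carnot = 2.851/7.780 = 0.3665.

0.366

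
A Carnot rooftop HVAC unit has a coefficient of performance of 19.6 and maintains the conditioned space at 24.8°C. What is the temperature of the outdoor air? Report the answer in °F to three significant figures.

COP_R = T_C/(T_H − T_C) gives T_H − T_C = T_C/COP.
With T_C = 297.95 K, T_H = 297.95 × (1 + 1/19.6) = 313.15 K.
Converting, 313.15 K = 104.00°F.

104 °F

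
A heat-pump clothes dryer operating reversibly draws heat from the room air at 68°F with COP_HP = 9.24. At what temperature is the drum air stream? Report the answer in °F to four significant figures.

132.0 °F

COP_HP = T_H/(T_H − T_C) rearranges to T_H = COP·T_C/(COP − 1).
With T_C = 293.15 K, T_H = 9.24 × 293.15/8.240 = 328.73 K.
Converting, 328.73 K = 132.04°F.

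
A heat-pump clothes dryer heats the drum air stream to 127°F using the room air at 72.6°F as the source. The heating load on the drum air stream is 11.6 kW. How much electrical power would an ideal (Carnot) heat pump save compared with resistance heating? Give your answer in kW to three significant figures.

10.5 kW

In absolute terms T_C = 295.71 K and T_H = 325.93 K, so ΔT = 30.22 K.
COP_Carnot = T_H/ΔT = 325.93/30.22 = 10.78.
Resistance heating needs Ẇ_res = Q̇_H = 11.60 kW; the reversible heat pump needs only Ẇ_hp = Q̇_H/COP = 1.076 kW.
Saving = 11.60 − 1.076 = 10.52 kW.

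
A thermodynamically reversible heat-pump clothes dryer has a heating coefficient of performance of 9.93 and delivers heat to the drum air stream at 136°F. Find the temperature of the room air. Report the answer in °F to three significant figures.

COP_HP = T_H/(T_H − T_C) gives T_H − T_C = T_H/COP.
With T_H = 330.93 K, T_C = 330.93 × (1 − 1/9.93) = 297.60 K.
Converting, 297.60 K = 76.01°F.

76.0 °F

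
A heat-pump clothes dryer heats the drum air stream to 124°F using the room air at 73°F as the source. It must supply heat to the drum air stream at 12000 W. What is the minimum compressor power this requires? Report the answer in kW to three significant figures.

1.05 kW

In absolute terms T_C = 295.93 K and T_H = 324.26 K, so ΔT = 28.33 K.
COP_Carnot = T_H/ΔT = 324.26/28.33 = 11.44.
Ẇ_min = Q̇/COP_Carnot = 12000/11.44 = 1049 W = 1.049 kW.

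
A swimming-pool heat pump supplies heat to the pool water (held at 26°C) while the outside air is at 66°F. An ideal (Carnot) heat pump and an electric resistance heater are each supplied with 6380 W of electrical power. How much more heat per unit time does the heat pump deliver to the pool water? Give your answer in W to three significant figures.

262000 W

In absolute terms T_C = 292.04 K and T_H = 299.15 K, so ΔT = 7.111 K.
COP_Carnot = T_H/ΔT = 299.15/7.111 = 42.07.
The heat pump delivers Q̇_H = COP × Ẇ = 268400 W; the resistance heater delivers Ẇ = 6380 W.
Extra = (COP − 1)·Ẇ = 262000 W.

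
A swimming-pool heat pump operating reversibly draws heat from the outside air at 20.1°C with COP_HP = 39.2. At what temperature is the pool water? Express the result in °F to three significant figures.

82.0 °F

COP_HP = T_H/(T_H − T_C) rearranges to T_H = COP·T_C/(COP − 1).
With T_C = 293.25 K, T_H = 39.2 × 293.25/38.20 = 300.93 K.
Converting, 300.93 K = 82.00°F.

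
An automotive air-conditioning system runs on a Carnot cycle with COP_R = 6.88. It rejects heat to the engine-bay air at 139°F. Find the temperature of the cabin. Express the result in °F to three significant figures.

For a Carnot refrigerator COP_R = T_C/(T_H − T_C), so T_C = COP·T_H/(1 + COP).
With T_H = 332.59 K, T_C = 6.88 × 332.59/7.880 = 290.39 K.
Converting, 290.39 K = 63.03°F.

63.0 °F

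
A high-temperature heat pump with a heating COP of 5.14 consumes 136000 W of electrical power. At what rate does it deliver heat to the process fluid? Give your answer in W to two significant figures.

700000 W

Q̇_H = COP_HP × Ẇ = 5.14 × 136000 = 699000 W.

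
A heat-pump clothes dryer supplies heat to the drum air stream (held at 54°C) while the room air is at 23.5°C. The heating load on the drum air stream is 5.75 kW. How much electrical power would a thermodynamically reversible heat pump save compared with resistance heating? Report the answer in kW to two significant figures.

In absolute terms T_C = 296.65 K and T_H = 327.15 K, so ΔT = 30.50 K.
COP_Carnot = T_H/ΔT = 327.15/30.50 = 10.73.
Resistance heating needs Ẇ_res = Q̇_H = 5.750 kW; the reversible heat pump needs only Ẇ_hp = Q̇_H/COP = 0.5361 kW.
Saving = 5.750 − 0.5361 = 5.214 kW.

5.2 kW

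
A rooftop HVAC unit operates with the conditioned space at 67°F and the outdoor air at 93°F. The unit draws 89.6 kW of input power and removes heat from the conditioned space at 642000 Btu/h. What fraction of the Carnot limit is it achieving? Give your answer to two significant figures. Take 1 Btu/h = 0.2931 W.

0.10

Converting, Q̇_C = 642000 Btu/h = 188.2 kW, so COP_actual = Q̇_C/Ẇ = 188.2/89.60 = 2.100.
In absolute terms T_C = 292.59 K and T_H = 307.04 K, so ΔT = 14.44 K.
COP_Carnot = T_C/ΔT = 292.59/14.44 = 20.26.
η_II = COP_actual/COP_Carnot = 2.100/20.26 = 0.1037.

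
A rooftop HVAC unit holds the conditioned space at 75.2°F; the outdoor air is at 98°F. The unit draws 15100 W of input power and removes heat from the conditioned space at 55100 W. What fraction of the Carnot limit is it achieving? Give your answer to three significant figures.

COP_actual = Q̇_C/Ẇ = 55100/15100 = 3.649.
In absolute terms T_C = 297.15 K and T_H = 309.82 K, so ΔT = 12.67 K.
COP_Carnot = T_C/ΔT = 297.15/12.67 = 23.46.
η_II = COP_actual/COP_Carnot = 3.649/23.46 = 0.1555.

0.156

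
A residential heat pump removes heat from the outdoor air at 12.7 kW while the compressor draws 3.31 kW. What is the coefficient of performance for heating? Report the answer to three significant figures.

4.84

The first law gives Q̇_H = Q̇_C + Ẇ, so the three rates are Q̇_C = 12.70, Q̇_H = 16.01, Ẇ = 3.310 kW.
COP_HP = Q̇_H/Ẇ = 16.01/3.310 = 4.837.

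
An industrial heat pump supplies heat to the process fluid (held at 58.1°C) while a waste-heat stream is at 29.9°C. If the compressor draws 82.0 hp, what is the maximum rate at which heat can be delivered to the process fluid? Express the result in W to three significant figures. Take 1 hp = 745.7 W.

In absolute terms T_C = 303.05 K and T_H = 331.25 K, so ΔT = 28.20 K.
COP_Carnot = T_H/ΔT = 331.25/28.20 = 11.75.
Q̇_max = COP_Carnot × Ẇ = 11.75 × 82.00 hp = 963.2 hp = 718300 W.

718000 W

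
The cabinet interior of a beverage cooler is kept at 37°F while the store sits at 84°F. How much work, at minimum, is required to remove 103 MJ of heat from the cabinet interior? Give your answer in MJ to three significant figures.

9.75 MJ

In absolute terms T_C = 275.93 K and T_H = 302.04 K, so ΔT = 26.11 K.
The reversible limit is COP_R = T_C/ΔT = 10.57, so W_min = Q_C/COP = Q_C·ΔT/T_C.
W_min = 103.0 × 26.11/275.93 = 9.747 MJ.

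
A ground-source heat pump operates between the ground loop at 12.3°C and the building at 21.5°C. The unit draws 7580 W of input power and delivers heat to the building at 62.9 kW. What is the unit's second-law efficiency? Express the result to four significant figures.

0.2591

Converting, Q̇_H = 62.90 kW = 62900 W, so COP_actual = Q̇_H/Ẇ = 62900/7580 = 8.298.
In absolute terms T_C = 285.45 K and T_H = 294.65 K, so ΔT = 9.200 K.
COP_Carnot = T_H/ΔT = 294.65/9.200 = 32.03.
η_II = COP_actual/COP_Carnot = 8.298/32.03 = 0.2591.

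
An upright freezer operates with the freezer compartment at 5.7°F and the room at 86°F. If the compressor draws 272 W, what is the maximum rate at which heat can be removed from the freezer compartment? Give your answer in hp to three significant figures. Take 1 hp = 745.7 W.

In absolute terms T_C = 258.54 K and T_H = 303.15 K, so ΔT = 44.61 K.
COP_Carnot = T_C/ΔT = 258.54/44.61 = 5.795.
Q̇_max = COP_Carnot × Ẇ = 5.795 × 272.0 W = 1576 W = 2.114 hp.

2.11 hp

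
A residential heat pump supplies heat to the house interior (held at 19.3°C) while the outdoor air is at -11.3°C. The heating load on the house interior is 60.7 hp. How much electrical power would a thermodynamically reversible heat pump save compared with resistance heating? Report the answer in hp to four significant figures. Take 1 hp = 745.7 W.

In absolute terms T_C = 261.85 K and T_H = 292.45 K, so ΔT = 30.60 K.
COP_Carnot = T_H/ΔT = 292.45/30.60 = 9.557.
Resistance heating needs Ẇ_res = Q̇_H = 60.70 hp; the reversible heat pump needs only Ẇ_hp = Q̇_H/COP = 6.351 hp.
Saving = 60.70 − 6.351 = 54.35 hp.

54.35 hp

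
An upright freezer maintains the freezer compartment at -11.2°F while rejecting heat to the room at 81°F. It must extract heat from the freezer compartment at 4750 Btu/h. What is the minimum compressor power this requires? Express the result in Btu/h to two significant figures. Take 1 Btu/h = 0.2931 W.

In absolute terms T_C = 249.15 K and T_H = 300.37 K, so ΔT = 51.22 K.
COP_Carnot = T_C/ΔT = 249.15/51.22 = 4.864.
Ẇ_min = Q̇/COP_Carnot = 4750/4.864 = 976.5 Btu/h.

980 Btu/h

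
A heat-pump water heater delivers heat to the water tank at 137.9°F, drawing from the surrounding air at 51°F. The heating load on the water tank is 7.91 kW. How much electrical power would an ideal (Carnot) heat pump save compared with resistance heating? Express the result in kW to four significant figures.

6.760 kW

In absolute terms T_C = 283.71 K and T_H = 331.98 K, so ΔT = 48.28 K.
COP_Carnot = T_H/ΔT = 331.98/48.28 = 6.877.
Resistance heating needs Ẇ_res = Q̇_H = 7.910 kW; the reversible heat pump needs only Ẇ_hp = Q̇_H/COP = 1.150 kW.
Saving = 7.910 − 1.150 = 6.760 kW.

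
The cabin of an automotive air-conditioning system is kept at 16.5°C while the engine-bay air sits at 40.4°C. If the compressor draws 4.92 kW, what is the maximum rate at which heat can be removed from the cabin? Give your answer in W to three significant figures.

59600 W

In absolute terms T_C = 289.65 K and T_H = 313.55 K, so ΔT = 23.90 K.
COP_Carnot = T_C/ΔT = 289.65/23.90 = 12.12.
Q̇_max = COP_Carnot × Ẇ = 12.12 × 4.920 kW = 59.63 kW = 59630 W.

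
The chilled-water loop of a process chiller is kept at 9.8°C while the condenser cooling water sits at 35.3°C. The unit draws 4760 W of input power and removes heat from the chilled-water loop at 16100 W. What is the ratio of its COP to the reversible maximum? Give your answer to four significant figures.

COP_actual = Q̇_C/Ẇ = 16100/4760 = 3.382.
In absolute terms T_C = 282.95 K and T_H = 308.45 K, so ΔT = 25.50 K.
COP_Carnot = T_C/ΔT = 282.95/25.50 = 11.10.
η_II = COP_actual/COP_Carnot = 3.382/11.10 = 0.3048.

0.3048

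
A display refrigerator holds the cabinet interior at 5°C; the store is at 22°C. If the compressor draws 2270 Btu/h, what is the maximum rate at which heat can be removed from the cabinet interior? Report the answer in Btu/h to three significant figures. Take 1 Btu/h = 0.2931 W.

37100 Btu/h

In absolute terms T_C = 278.15 K and T_H = 295.15 K, so ΔT = 17.00 K.
COP_Carnot = T_C/ΔT = 278.15/17.00 = 16.36.
Q̇_max = COP_Carnot × Ẇ = 16.36 × 2270 Btu/h = 37140 Btu/h.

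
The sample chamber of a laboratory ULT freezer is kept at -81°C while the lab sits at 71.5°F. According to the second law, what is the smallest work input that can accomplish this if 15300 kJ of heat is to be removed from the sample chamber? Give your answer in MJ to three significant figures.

In absolute terms T_C = 192.15 K and T_H = 295.09 K, so ΔT = 102.9 K.
The reversible limit is COP_R = T_C/ΔT = 1.867, so W_min = Q_C/COP = Q_C·ΔT/T_C.
W_min = 15300 × 102.9/192.15 = 8197 kJ = 8.197 MJ.

8.20 MJ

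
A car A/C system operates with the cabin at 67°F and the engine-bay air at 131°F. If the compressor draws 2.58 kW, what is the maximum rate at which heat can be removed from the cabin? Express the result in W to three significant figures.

21200 W

In absolute terms T_C = 292.59 K and T_H = 328.15 K, so ΔT = 35.56 K.
COP_Carnot = T_C/ΔT = 292.59/35.56 = 8.229.
Q̇_max = COP_Carnot × Ẇ = 8.229 × 2.580 kW = 21.23 kW = 21230 W.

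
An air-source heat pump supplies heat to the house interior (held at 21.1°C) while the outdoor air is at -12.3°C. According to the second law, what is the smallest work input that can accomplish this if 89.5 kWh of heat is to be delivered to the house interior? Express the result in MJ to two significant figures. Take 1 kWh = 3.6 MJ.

In absolute terms T_C = 260.85 K and T_H = 294.25 K, so ΔT = 33.40 K.
The reversible limit is COP_HP = T_H/ΔT = 8.810, so W_min = Q_H/COP = Q_H·ΔT/T_H.
W_min = 89.50 × 33.40/294.25 = 10.16 kWh = 36.57 MJ.

37 MJ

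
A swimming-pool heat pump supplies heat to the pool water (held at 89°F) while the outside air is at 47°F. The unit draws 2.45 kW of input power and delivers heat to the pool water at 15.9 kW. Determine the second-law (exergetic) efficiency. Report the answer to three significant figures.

0.497

COP_actual = Q̇_H/Ẇ = 15.90/2.450 = 6.490.
In absolute terms T_C = 281.48 K and T_H = 304.82 K, so ΔT = 23.33 K.
COP_Carnot = T_H/ΔT = 304.82/23.33 = 13.06.
η_II = COP_actual/COP_Carnot = 6.490/13.06 = 0.4968.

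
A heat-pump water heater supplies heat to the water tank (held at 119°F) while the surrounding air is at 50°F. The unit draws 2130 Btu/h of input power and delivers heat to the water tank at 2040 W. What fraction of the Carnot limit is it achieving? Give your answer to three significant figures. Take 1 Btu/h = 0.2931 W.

Converting, Q̇_H = 2040 W = 6960 Btu/h, so COP_actual = Q̇_H/Ẇ = 6960/2130 = 3.268.
In absolute terms T_C = 283.15 K and T_H = 321.48 K, so ΔT = 38.33 K.
COP_Carnot = T_H/ΔT = 321.48/38.33 = 8.387.
η_II = COP_actual/COP_Carnot = 3.268/8.387 = 0.3896.

0.390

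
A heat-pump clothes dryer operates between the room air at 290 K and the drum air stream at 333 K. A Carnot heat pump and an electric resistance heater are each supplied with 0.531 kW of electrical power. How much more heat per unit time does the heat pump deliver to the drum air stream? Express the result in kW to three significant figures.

The reservoir spacing is ΔT = 333 − 290 = 43.00 K.
COP_Carnot = T_H/ΔT = 333.00/43.00 = 7.744.
The heat pump delivers Q̇_H = COP × Ẇ = 4.112 kW; the resistance heater delivers Ẇ = 0.5310 kW.
Extra = (COP − 1)·Ẇ = 3.581 kW.

3.58 kW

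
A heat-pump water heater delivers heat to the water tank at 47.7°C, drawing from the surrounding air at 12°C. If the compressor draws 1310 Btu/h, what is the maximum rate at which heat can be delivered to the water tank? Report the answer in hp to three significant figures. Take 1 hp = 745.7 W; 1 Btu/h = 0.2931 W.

In absolute terms T_C = 285.15 K and T_H = 320.85 K, so ΔT = 35.70 K.
COP_Carnot = T_H/ΔT = 320.85/35.70 = 8.987.
Q̇_max = COP_Carnot × Ẇ = 8.987 × 1310 Btu/h = 11770 Btu/h = 4.628 hp.

4.63 hp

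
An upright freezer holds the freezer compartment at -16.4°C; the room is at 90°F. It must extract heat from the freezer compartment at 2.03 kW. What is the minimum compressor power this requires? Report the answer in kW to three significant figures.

In absolute terms T_C = 256.75 K and T_H = 305.37 K, so ΔT = 48.62 K.
COP_Carnot = T_C/ΔT = 256.75/48.62 = 5.281.
Ẇ_min = Q̇/COP_Carnot = 2.030/5.281 = 0.3844 kW.

0.384 kW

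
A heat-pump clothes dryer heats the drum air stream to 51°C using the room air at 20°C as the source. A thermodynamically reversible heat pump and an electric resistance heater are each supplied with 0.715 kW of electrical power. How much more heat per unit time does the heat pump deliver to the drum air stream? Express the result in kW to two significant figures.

In absolute terms T_C = 293.15 K and T_H = 324.15 K, so ΔT = 31.00 K.
COP_Carnot = T_H/ΔT = 324.15/31.00 = 10.46.
The heat pump delivers Q̇_H = COP × Ẇ = 7.476 kW; the resistance heater delivers Ẇ = 0.7150 kW.
Extra = (COP − 1)·Ẇ = 6.761 kW.

6.8 kW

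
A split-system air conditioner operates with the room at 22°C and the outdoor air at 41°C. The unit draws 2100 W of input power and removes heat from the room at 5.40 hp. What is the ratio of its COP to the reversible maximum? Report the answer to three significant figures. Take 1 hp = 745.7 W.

0.123

Converting, Q̇_C = 5.400 hp = 4027 W, so COP_actual = Q̇_C/Ẇ = 4027/2100 = 1.918.
In absolute terms T_C = 295.15 K and T_H = 314.15 K, so ΔT = 19.00 K.
COP_Carnot = T_C/ΔT = 295.15/19.00 = 15.53.
η_II = COP_actual/COP_Carnot = 1.918/15.53 = 0.1234.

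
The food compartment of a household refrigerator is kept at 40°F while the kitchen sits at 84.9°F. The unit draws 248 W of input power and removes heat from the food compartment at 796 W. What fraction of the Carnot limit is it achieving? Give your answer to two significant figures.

0.29

COP_actual = Q̇_C/Ẇ = 796.0/248.0 = 3.210.
In absolute terms T_C = 277.59 K and T_H = 302.54 K, so ΔT = 24.94 K.
COP_Carnot = T_C/ΔT = 277.59/24.94 = 11.13.
η_II = COP_actual/COP_Carnot = 3.210/11.13 = 0.2884.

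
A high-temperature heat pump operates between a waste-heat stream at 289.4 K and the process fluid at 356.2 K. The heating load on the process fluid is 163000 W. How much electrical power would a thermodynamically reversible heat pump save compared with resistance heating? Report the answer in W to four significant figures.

132400 W

The reservoir spacing is ΔT = 356.2 − 289.4 = 66.80 K.
COP_Carnot = T_H/ΔT = 356.20/66.80 = 5.332.
Resistance heating needs Ẇ_res = Q̇_H = 163000 W; the reversible heat pump needs only Ẇ_hp = Q̇_H/COP = 30570 W.
Saving = 163000 − 30570 = 132400 W.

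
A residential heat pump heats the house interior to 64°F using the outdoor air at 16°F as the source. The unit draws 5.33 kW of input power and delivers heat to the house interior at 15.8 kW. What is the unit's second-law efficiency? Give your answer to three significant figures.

COP_actual = Q̇_H/Ẇ = 15.80/5.330 = 2.964.
In absolute terms T_C = 264.26 K and T_H = 290.93 K, so ΔT = 26.67 K.
COP_Carnot = T_H/ΔT = 290.93/26.67 = 10.91.
η_II = COP_actual/COP_Carnot = 2.964/10.91 = 0.2717.

0.272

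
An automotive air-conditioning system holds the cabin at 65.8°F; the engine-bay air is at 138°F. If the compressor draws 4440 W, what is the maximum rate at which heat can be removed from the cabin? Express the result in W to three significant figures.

In absolute terms T_C = 291.93 K and T_H = 332.04 K, so ΔT = 40.11 K.
COP_Carnot = T_C/ΔT = 291.93/40.11 = 7.278.
Q̇_max = COP_Carnot × Ẇ = 7.278 × 4440 W = 32310 W.

32300 W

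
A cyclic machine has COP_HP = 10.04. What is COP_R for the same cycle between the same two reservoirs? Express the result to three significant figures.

Since Q_H = Q_C + W for any cycle, COP_R = Q_C/W = Q_H/W − 1.
COP_R = 10.04 − 1 = 9.04.

9.04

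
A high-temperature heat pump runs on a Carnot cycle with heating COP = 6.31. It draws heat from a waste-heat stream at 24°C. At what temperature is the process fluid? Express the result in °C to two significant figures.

COP_HP = T_H/(T_H − T_C) rearranges to T_H = COP·T_C/(COP − 1).
With T_C = 297.15 K, T_H = 6.31 × 297.15/5.310 = 353.11 K.
Converting, 353.11 K = 79.96°C.

80 °C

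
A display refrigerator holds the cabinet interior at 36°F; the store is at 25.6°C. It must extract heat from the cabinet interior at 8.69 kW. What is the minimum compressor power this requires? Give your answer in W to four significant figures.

737.7 W

In absolute terms T_C = 275.37 K and T_H = 298.75 K, so ΔT = 23.38 K.
COP_Carnot = T_C/ΔT = 275.37/23.38 = 11.78.
Ẇ_min = Q̇/COP_Carnot = 8.690/11.78 = 0.7377 kW = 737.7 W.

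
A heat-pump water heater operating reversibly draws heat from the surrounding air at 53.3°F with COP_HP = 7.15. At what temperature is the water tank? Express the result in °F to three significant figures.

137 °F

COP_HP = T_H/(T_H − T_C) rearranges to T_H = COP·T_C/(COP − 1).
With T_C = 284.98 K, T_H = 7.15 × 284.98/6.150 = 331.32 K.
Converting, 331.32 K = 136.71°F.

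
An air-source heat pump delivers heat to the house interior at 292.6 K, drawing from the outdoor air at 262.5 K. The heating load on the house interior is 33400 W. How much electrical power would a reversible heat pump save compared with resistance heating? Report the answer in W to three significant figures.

30000 W

The reservoir spacing is ΔT = 292.6 − 262.5 = 30.10 K.
COP_Carnot = T_H/ΔT = 292.60/30.10 = 9.721.
Resistance heating needs Ẇ_res = Q̇_H = 33400 W; the reversible heat pump needs only Ẇ_hp = Q̇_H/COP = 3436 W.
Saving = 33400 − 3436 = 29960 W.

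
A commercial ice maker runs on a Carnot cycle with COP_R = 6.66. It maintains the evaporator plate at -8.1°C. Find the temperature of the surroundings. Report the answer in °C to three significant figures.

COP_R = T_C/(T_H − T_C) gives T_H − T_C = T_C/COP.
With T_C = 265.05 K, T_H = 265.05 × (1 + 1/6.66) = 304.85 K.
Converting, 304.85 K = 31.70°C.

31.7 °C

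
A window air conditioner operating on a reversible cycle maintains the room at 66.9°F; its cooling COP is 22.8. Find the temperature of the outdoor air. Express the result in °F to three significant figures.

COP_R = T_C/(T_H − T_C) gives T_H − T_C = T_C/COP.
With T_C = 292.54 K, T_H = 292.54 × (1 + 1/22.8) = 305.37 K.
Converting, 305.37 K = 90.00°F.

90.0 °F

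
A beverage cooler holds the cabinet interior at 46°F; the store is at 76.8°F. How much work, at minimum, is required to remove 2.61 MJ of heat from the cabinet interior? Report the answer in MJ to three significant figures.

0.159 MJ

In absolute terms T_C = 280.93 K and T_H = 298.04 K, so ΔT = 17.11 K.
The reversible limit is COP_R = T_C/ΔT = 16.42, so W_min = Q_C/COP = Q_C·ΔT/T_C.
W_min = 2.610 × 17.11/280.93 = 0.1590 MJ.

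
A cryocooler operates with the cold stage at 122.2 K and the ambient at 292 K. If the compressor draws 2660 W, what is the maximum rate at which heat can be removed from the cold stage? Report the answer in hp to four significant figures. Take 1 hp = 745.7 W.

The reservoir spacing is ΔT = 292 − 122.2 = 169.8 K.
COP_Carnot = T_C/ΔT = 122.20/169.8 = 0.7197.
Q̇_max = COP_Carnot × Ẇ = 0.7197 × 2660 W = 1914 W = 2.567 hp.

2.567 hp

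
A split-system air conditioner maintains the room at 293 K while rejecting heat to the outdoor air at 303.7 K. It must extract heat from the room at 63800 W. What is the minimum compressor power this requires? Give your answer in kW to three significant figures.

2.33 kW

The reservoir spacing is ΔT = 303.7 − 293 = 10.70 K.
COP_Carnot = T_C/ΔT = 293.00/10.70 = 27.38.
Ẇ_min = Q̇/COP_Carnot = 63800/27.38 = 2330 W = 2.330 kW.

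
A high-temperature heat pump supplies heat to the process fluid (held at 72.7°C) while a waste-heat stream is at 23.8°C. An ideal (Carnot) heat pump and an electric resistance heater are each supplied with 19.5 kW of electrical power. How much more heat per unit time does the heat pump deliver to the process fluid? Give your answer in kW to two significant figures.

120 kW

In absolute terms T_C = 296.95 K and T_H = 345.85 K, so ΔT = 48.90 K.
COP_Carnot = T_H/ΔT = 345.85/48.90 = 7.073.
The heat pump delivers Q̇_H = COP × Ẇ = 137.9 kW; the resistance heater delivers Ẇ = 19.50 kW.
Extra = (COP − 1)·Ẇ = 118.4 kW.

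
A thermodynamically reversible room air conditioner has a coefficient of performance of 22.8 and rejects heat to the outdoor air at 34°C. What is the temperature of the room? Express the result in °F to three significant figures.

70.0 °F

For a Carnot refrigerator COP_R = T_C/(T_H − T_C), so T_C = COP·T_H/(1 + COP).
With T_H = 307.15 K, T_C = 22.8 × 307.15/23.80 = 294.24 K.
Converting, 294.24 K = 69.97°F.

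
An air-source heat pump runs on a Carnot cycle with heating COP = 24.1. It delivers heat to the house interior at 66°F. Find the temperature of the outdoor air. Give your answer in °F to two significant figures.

COP_HP = T_H/(T_H − T_C) gives T_H − T_C = T_H/COP.
With T_H = 292.04 K, T_C = 292.04 × (1 − 1/24.1) = 279.92 K.
Converting, 279.92 K = 44.19°F.

44 °F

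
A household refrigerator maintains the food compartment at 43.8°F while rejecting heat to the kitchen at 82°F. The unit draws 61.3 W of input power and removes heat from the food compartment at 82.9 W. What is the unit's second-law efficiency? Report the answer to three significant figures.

COP_actual = Q̇_C/Ẇ = 82.90/61.30 = 1.352.
In absolute terms T_C = 279.71 K and T_H = 300.93 K, so ΔT = 21.22 K.
COP_Carnot = T_C/ΔT = 279.71/21.22 = 13.18.
η_II = COP_actual/COP_Carnot = 1.352/13.18 = 0.1026.

0.103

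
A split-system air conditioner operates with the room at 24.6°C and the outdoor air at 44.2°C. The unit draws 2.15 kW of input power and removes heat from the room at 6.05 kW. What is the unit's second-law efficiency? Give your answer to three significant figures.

COP_actual = Q̇_C/Ẇ = 6.050/2.150 = 2.814.
In absolute terms T_C = 297.75 K and T_H = 317.35 K, so ΔT = 19.60 K.
COP_Carnot = T_C/ΔT = 297.75/19.60 = 15.19.
η_II = COP_actual/COP_Carnot = 2.814/15.19 = 0.1852.

0.185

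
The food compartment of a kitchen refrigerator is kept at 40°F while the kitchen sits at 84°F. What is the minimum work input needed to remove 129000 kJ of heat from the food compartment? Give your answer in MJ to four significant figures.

In absolute terms T_C = 277.59 K and T_H = 302.04 K, so ΔT = 24.44 K.
The reversible limit is COP_R = T_C/ΔT = 11.36, so W_min = Q_C/COP = Q_C·ΔT/T_C.
W_min = 129000 × 24.44/277.59 = 11360 kJ = 11.36 MJ.

11.36 MJ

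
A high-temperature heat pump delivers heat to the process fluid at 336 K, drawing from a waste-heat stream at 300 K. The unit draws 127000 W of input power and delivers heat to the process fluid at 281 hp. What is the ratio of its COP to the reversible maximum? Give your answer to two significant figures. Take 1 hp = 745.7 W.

Converting, Q̇_H = 281.0 hp = 209500 W, so COP_actual = Q̇_H/Ẇ = 209500/127000 = 1.650.
The reservoir spacing is ΔT = 336 − 300 = 36.00 K.
COP_Carnot = T_H/ΔT = 336.00/36.00 = 9.333.
η_II = COP_actual/COP_Carnot = 1.650/9.333 = 0.1768.

0.18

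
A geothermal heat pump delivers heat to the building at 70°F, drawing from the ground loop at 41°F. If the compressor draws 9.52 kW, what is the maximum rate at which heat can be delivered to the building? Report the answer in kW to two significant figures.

In absolute terms T_C = 278.15 K and T_H = 294.26 K, so ΔT = 16.11 K.
COP_Carnot = T_H/ΔT = 294.26/16.11 = 18.26.
Q̇_max = COP_Carnot × Ẇ = 18.26 × 9.520 kW = 173.9 kW.

170 kW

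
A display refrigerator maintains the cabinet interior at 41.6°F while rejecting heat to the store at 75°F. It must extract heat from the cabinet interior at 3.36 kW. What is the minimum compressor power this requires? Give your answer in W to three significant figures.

In absolute terms T_C = 278.48 K and T_H = 297.04 K, so ΔT = 18.56 K.
COP_Carnot = T_C/ΔT = 278.48/18.56 = 15.01.
Ẇ_min = Q̇/COP_Carnot = 3.360/15.01 = 0.2239 kW = 223.9 W.

224 W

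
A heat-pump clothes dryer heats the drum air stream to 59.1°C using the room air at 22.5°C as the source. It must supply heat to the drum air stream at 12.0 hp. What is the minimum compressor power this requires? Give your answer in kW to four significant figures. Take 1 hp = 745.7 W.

In absolute terms T_C = 295.65 K and T_H = 332.25 K, so ΔT = 36.60 K.
COP_Carnot = T_H/ΔT = 332.25/36.60 = 9.078.
Ẇ_min = Q̇/COP_Carnot = 12.00/9.078 = 1.322 hp = 0.9857 kW.

0.9857 kW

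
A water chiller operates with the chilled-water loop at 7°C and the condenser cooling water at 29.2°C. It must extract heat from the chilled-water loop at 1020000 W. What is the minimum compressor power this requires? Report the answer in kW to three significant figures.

In absolute terms T_C = 280.15 K and T_H = 302.35 K, so ΔT = 22.20 K.
COP_Carnot = T_C/ΔT = 280.15/22.20 = 12.62.
Ẇ_min = Q̇/COP_Carnot = 1020000/12.62 = 80830 W = 80.83 kW.

80.8 kW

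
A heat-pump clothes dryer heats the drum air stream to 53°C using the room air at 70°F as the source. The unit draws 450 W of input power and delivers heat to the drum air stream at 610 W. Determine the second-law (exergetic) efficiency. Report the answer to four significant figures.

0.1325

COP_actual = Q̇_H/Ẇ = 610.0/450.0 = 1.356.
In absolute terms T_C = 294.26 K and T_H = 326.15 K, so ΔT = 31.89 K.
COP_Carnot = T_H/ΔT = 326.15/31.89 = 10.23.
η_II = COP_actual/COP_Carnot = 1.356/10.23 = 0.1325.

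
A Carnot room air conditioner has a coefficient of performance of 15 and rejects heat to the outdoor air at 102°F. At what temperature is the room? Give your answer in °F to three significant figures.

66.9 °F

For a Carnot refrigerator COP_R = T_C/(T_H − T_C), so T_C = COP·T_H/(1 + COP).
With T_H = 312.04 K, T_C = 15 × 312.04/16.00 = 292.54 K.
Converting, 292.54 K = 66.90°F.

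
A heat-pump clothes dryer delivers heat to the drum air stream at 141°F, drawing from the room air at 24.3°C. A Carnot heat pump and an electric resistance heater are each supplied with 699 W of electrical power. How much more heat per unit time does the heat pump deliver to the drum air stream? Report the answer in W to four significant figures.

5735 W

In absolute terms T_C = 297.45 K and T_H = 333.71 K, so ΔT = 36.26 K.
COP_Carnot = T_H/ΔT = 333.71/36.26 = 9.204.
The heat pump delivers Q̇_H = COP × Ẇ = 6434 W; the resistance heater delivers Ẇ = 699.0 W.
Extra = (COP − 1)·Ẇ = 5735 W.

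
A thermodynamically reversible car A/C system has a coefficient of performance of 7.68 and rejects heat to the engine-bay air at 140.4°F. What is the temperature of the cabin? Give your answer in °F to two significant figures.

For a Carnot refrigerator COP_R = T_C/(T_H − T_C), so T_C = COP·T_H/(1 + COP).
With T_H = 333.37 K, T_C = 7.68 × 333.37/8.680 = 294.97 K.
Converting, 294.97 K = 71.27°F.

71 °F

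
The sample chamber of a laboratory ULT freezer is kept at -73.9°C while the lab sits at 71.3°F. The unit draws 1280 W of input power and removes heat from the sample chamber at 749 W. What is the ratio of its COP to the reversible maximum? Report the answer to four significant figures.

COP_actual = Q̇_C/Ẇ = 749.0/1280 = 0.5852.
In absolute terms T_C = 199.25 K and T_H = 294.98 K, so ΔT = 95.73 K.
COP_Carnot = T_C/ΔT = 199.25/95.73 = 2.081.
η_II = COP_actual/COP_Carnot = 0.5852/2.081 = 0.2811.

0.2811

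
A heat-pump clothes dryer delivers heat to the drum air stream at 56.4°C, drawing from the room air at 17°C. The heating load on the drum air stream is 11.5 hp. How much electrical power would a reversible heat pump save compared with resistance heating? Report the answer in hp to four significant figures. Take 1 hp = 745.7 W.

10.13 hp

In absolute terms T_C = 290.15 K and T_H = 329.55 K, so ΔT = 39.40 K.
COP_Carnot = T_H/ΔT = 329.55/39.40 = 8.364.
Resistance heating needs Ẇ_res = Q̇_H = 11.50 hp; the reversible heat pump needs only Ẇ_hp = Q̇_H/COP = 1.375 hp.
Saving = 11.50 − 1.375 = 10.13 hp.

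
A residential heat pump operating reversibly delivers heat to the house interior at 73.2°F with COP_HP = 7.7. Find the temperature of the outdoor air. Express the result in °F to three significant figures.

4.00 °F

COP_HP = T_H/(T_H − T_C) gives T_H − T_C = T_H/COP.
With T_H = 296.04 K, T_C = 296.04 × (1 − 1/7.7) = 257.59 K.
Converting, 257.59 K = 4.00°F.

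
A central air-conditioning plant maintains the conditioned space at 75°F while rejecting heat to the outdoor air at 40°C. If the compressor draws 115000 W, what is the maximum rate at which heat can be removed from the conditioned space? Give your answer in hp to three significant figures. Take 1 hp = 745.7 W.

2840 hp

In absolute terms T_C = 297.04 K and T_H = 313.15 K, so ΔT = 16.11 K.
COP_Carnot = T_C/ΔT = 297.04/16.11 = 18.44.
Q̇_max = COP_Carnot × Ẇ = 18.44 × 115000 W = 2120000 W = 2843 hp.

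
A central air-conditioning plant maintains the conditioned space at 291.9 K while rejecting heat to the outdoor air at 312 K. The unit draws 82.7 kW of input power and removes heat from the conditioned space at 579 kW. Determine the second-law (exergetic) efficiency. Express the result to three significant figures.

0.482

COP_actual = Q̇_C/Ẇ = 579.0/82.70 = 7.001.
The reservoir spacing is ΔT = 312 − 291.9 = 20.10 K.
COP_Carnot = T_C/ΔT = 291.90/20.10 = 14.52.
η_II = COP_actual/COP_Carnot = 7.001/14.52 = 0.4821.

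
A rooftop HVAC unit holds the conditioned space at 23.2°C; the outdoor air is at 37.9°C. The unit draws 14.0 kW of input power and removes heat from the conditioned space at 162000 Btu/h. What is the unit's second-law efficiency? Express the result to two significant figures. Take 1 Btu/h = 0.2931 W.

0.17

Converting, Q̇_C = 162000 Btu/h = 47.48 kW, so COP_actual = Q̇_C/Ẇ = 47.48/14.00 = 3.392.
In absolute terms T_C = 296.35 K and T_H = 311.05 K, so ΔT = 14.70 K.
COP_Carnot = T_C/ΔT = 296.35/14.70 = 20.16.
η_II = COP_actual/COP_Carnot = 3.392/20.16 = 0.1682.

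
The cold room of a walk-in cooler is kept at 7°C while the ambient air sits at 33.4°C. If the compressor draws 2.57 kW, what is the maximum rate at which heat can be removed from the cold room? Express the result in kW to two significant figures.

27 kW

In absolute terms T_C = 280.15 K and T_H = 306.55 K, so ΔT = 26.40 K.
COP_Carnot = T_C/ΔT = 280.15/26.40 = 10.61.
Q̇_max = COP_Carnot × Ẇ = 10.61 × 2.570 kW = 27.27 kW.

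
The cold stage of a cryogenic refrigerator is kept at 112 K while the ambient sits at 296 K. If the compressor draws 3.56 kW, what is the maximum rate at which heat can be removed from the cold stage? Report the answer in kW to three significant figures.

2.17 kW

The reservoir spacing is ΔT = 296 − 112 = 184.0 K.
COP_Carnot = T_C/ΔT = 112.00/184.0 = 0.6087.
Q̇_max = COP_Carnot × Ẇ = 0.6087 × 3.560 kW = 2.167 kW.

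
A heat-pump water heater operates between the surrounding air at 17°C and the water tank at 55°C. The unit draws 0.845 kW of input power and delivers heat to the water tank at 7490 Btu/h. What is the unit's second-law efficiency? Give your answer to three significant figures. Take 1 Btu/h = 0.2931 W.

0.301

Converting, Q̇_H = 7490 Btu/h = 2.195 kW, so COP_actual = Q̇_H/Ẇ = 2.195/0.8450 = 2.598.
In absolute terms T_C = 290.15 K and T_H = 328.15 K, so ΔT = 38.00 K.
COP_Carnot = T_H/ΔT = 328.15/38.00 = 8.636.
η_II = COP_actual/COP_Carnot = 2.598/8.636 = 0.3009.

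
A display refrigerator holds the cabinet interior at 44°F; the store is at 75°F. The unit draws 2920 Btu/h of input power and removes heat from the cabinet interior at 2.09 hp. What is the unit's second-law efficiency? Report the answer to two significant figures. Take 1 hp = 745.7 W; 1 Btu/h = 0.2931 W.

0.11

Converting, Q̇_C = 2.090 hp = 5317 Btu/h, so COP_actual = Q̇_C/Ẇ = 5317/2920 = 1.821.
In absolute terms T_C = 279.82 K and T_H = 297.04 K, so ΔT = 17.22 K.
COP_Carnot = T_C/ΔT = 279.82/17.22 = 16.25.
η_II = COP_actual/COP_Carnot = 1.821/16.25 = 0.1121.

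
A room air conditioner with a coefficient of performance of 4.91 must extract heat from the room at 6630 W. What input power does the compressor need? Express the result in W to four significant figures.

Ẇ = Q̇_C/COP = 6630/4.91 = 1350 W.

1350 W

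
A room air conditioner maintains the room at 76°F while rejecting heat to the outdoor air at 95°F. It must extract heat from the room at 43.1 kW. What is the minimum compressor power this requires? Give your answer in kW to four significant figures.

1.529 kW

In absolute terms T_C = 297.59 K and T_H = 308.15 K, so ΔT = 10.56 K.
COP_Carnot = T_C/ΔT = 297.59/10.56 = 28.19.
Ẇ_min = Q̇/COP_Carnot = 43.10/28.19 = 1.529 kW.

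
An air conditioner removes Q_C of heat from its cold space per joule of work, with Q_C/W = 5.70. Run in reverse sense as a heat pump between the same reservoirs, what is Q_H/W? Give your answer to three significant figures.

6.70

The first law on one cycle gives Q_H = Q_C + W, so Q_H/W = Q_C/W + 1.
COP_HP = COP_R + 1 = 5.70 + 1 = 6.70.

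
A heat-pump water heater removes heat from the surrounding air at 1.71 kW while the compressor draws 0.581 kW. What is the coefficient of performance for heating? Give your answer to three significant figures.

The first law gives Q̇_H = Q̇_C + Ẇ, so the three rates are Q̇_C = 1.710, Q̇_H = 2.291, Ẇ = 0.5810 kW.
COP_HP = Q̇_H/Ẇ = 2.291/0.5810 = 3.943.

3.94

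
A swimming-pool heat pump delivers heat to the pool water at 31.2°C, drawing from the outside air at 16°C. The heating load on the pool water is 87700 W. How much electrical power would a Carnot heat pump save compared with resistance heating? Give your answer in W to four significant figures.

83320 W

In absolute terms T_C = 289.15 K and T_H = 304.35 K, so ΔT = 15.20 K.
COP_Carnot = T_H/ΔT = 304.35/15.20 = 20.02.
Resistance heating needs Ẇ_res = Q̇_H = 87700 W; the reversible heat pump needs only Ẇ_hp = Q̇_H/COP = 4380 W.
Saving = 87700 − 4380 = 83320 W.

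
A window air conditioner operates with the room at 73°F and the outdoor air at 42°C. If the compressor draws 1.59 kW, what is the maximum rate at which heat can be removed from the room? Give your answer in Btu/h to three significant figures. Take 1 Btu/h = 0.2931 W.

In absolute terms T_C = 295.93 K and T_H = 315.15 K, so ΔT = 19.22 K.
COP_Carnot = T_C/ΔT = 295.93/19.22 = 15.40.
Q̇_max = COP_Carnot × Ẇ = 15.40 × 1.590 kW = 24.48 kW = 83510 Btu/h.

83500 Btu/h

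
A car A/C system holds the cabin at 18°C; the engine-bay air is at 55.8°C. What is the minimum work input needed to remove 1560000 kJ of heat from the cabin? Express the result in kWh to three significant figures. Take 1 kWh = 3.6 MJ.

56.3 kWh

In absolute terms T_C = 291.15 K and T_H = 328.95 K, so ΔT = 37.80 K.
The reversible limit is COP_R = T_C/ΔT = 7.702, so W_min = Q_C/COP = Q_C·ΔT/T_C.
W_min = 1560000 × 37.80/291.15 = 202500 kJ = 56.26 kWh.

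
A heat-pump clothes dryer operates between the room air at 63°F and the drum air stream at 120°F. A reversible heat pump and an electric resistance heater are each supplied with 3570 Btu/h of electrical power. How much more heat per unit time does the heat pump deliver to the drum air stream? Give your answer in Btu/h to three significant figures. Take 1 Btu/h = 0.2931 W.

32700 Btu/h

In absolute terms T_C = 290.37 K and T_H = 322.04 K, so ΔT = 31.67 K.
COP_Carnot = T_H/ΔT = 322.04/31.67 = 10.17.
The heat pump delivers Q̇_H = COP × Ẇ = 36310 Btu/h; the resistance heater delivers Ẇ = 3570 Btu/h.
Extra = (COP − 1)·Ẇ = 32740 Btu/h.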